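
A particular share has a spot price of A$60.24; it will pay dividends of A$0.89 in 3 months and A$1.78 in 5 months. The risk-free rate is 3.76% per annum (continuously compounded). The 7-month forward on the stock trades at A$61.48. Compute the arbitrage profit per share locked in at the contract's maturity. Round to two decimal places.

PV(dividends) I = 0.89·e^(−0.0376·3/12) + 1.78·e^(−0.0376·5/12) = 2.6340
Fair forward F* = (S − I)·e^(rT) = (60.24 − 2.6340)·e^0.021933 = 57.6060 × 1.022175 = 58.8834
Market A$61.48 > fair 58.8834: forward overpriced → cash-and-carry (borrow at r, buy the stock and collect the dividends, short the forward).
Profit at T = |F_mkt − F*| = |61.48 − 58.8834| = A$2.60 per share

A$2.60 per share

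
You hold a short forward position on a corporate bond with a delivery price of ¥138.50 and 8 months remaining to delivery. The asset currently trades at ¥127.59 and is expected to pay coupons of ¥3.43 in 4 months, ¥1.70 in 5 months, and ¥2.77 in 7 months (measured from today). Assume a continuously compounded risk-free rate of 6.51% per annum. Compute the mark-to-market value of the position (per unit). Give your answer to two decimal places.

PV(remaining coupons) I = 3.43·e^(−0.0651·4/12) + 1.70·e^(−0.0651·5/12) + 2.77·e^(−0.0651·7/12) = 7.6777
Current forward F = (S − I)·e^(rT) = (127.59 − 7.6777)·e^(0.0651·8/12) = 119.9123 × 1.044356 = 125.2311
Value (long) = (F − K)·e^(−rT) = (125.2311 − 138.50) × 0.957528 = -12.7053
Short position value = −(long value) = ¥12.71

¥12.71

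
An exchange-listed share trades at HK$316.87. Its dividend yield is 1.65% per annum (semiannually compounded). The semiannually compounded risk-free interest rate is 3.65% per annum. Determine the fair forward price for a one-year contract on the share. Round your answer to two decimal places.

HK$323.19

F = S · (1+r/2)^(2T) / (1+q/2)^(2T)
= 316.87 × 1.036833 / 1.016568 = 316.87 × 1.019935
F = HK$323.19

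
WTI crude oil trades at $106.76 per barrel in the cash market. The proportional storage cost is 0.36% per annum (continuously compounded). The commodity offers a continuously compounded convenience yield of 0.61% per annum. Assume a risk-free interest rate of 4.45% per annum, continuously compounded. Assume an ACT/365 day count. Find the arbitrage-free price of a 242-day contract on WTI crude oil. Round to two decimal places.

Net carry = r + u − y = 0.0445 + 0.0036 − 0.0061 = 0.0420
F = S·e^((r+u−y)T) = 106.76 · e^(0.0420 × 242/365) = 106.76 · e^0.027847
= 106.76 × 1.028238 = $109.77 per barrel

$109.77 per barrel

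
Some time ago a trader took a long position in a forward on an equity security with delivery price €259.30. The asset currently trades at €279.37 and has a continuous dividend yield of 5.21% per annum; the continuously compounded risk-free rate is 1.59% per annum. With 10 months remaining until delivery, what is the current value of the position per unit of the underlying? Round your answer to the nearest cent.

Current fair forward for the remaining 10 months: F = S·e^((r − q)·T), (r − q) = 0.0159 − 0.0521 = -0.0362
F = 279.37 · e^(-0.0362 × 10/12) = 279.37 × 0.970284 = 271.0682
Value of long forward = (F − K)·e^(−rT) = (271.0682 − 259.30) · e^(−0.0159·10/12)
= 11.7682 × 0.986837 = 11.61

€11.61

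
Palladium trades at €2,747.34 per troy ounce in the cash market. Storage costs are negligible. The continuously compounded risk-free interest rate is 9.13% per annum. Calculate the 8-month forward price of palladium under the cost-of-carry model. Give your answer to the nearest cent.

F = S·e^(rT) = 2747.34 · e^(0.0913 × 8/12) = 2747.34 · e^0.06086667
= 2747.34 × 1.06275721 = €2,919.76 per troy ounce

€2,919.76 per troy ounce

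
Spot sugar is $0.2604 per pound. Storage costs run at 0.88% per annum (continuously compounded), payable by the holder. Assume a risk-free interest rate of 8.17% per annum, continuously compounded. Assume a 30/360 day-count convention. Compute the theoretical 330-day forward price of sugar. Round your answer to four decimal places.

Net carry = r + u − y = 0.0817 + 0.0088 − 0.0000 = 0.0905
F = S·e^((r+u−y)T) = 0.2604 · e^(0.0905 × 330/360) = 0.2604 · e^0.082958
= 0.2604 × 1.086496 = $0.2829 per pound

$0.2829 per pound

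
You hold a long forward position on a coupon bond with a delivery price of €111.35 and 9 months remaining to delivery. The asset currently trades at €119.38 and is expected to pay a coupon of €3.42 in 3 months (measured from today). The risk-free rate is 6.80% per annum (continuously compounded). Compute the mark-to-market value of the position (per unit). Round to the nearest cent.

€10.20

PV(remaining coupons) I = 3.42·e^(−0.0680·3/12) = 3.3624
Current forward F = (S − I)·e^(rT) = (119.38 − 3.3624)·e^(0.0680·9/12) = 116.0176 × 1.052323 = 122.0880
Value (long) = (F − K)·e^(−rT) = (122.0880 − 111.35) × 0.950279 = 10.2041
Value = €10.20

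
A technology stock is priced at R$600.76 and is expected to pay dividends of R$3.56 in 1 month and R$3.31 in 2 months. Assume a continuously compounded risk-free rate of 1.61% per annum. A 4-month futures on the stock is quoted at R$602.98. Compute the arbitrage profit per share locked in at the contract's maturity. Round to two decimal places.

R$5.88 per share

PV(dividends) I = 3.56·e^(−0.0161·1/12) + 3.31·e^(−0.0161·2/12) = 6.8564
Fair futures F* = (S − I)·e^(rT) = (600.76 − 6.8564)·e^0.005367 = 593.9036 × 1.005381 = 597.0994
Market R$602.98 > fair 597.0994: forward overpriced → cash-and-carry (borrow at r, buy the stock and collect the dividends, short the forward).
Profit at T = |F_mkt − F*| = |602.98 − 597.0994| = R$5.88 per share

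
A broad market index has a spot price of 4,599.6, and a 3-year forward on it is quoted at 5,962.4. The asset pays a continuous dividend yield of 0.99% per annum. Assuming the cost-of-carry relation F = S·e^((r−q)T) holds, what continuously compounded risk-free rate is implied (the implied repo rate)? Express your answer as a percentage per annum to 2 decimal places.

From F = S·e^((r−q)T): (r − q) = ln(F/S)/T
ln(5962.4/4599.6) = ln(1.296287) = 0.259504
(r − q) = 0.259504 / (3) = 0.086501
r = ln(F/S)/T + q = 0.086501 + 0.0099 = 0.096401
r = 9.64%

9.64%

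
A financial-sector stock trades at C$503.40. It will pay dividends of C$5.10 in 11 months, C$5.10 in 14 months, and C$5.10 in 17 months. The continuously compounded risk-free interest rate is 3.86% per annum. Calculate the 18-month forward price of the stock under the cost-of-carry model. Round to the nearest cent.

PV(dividends) I = 5.10·e^(−0.0386·11/12) + 5.10·e^(−0.0386·14/12) + 5.10·e^(−0.0386·17/12)
I = 4.9227 + 4.8754 + 4.8286 = 14.6267
F = (S − I)·e^(rT) = (503.40 − 14.6267) · e^(0.0386·18/12)
= 488.7733 · e^0.057900 = 488.7733 × 1.059609 = C$517.91

C$517.91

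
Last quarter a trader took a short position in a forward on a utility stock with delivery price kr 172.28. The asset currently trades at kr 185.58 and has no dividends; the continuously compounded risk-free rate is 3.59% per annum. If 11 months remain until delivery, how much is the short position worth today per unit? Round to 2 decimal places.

-kr 18.88

Current fair forward for the remaining 11 months: F = S·e^(r·T), r = 0.0359
F = 185.58 · e^(0.0359 × 11/12) = 185.58 × 1.033456 = 191.7888
Value of long forward = (F − K)·e^(−rT) = (191.7888 − 172.28) · e^(−0.0359·11/12)
= 19.5088 × 0.967627 = 18.88
Short position value = −(long value) = -kr 18.88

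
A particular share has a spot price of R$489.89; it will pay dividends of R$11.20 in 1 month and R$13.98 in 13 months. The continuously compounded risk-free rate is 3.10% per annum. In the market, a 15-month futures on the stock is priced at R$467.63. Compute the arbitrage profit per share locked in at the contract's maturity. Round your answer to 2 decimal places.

PV(dividends) I = 11.20·e^(−0.0310·1/12) + 13.98·e^(−0.0310·13/12) = 24.6894
Fair futures F* = (S − I)·e^(rT) = (489.89 − 24.6894)·e^0.038750 = 465.2006 × 1.039511 = 483.5811
Market R$467.63 < fair 483.5811: forward underpriced → reverse cash-and-carry (short the stock, invest proceeds at r, pay the dividends, go long the forward).
Profit at T = |F_mkt − F*| = |467.63 − 483.5811| = R$15.95 per share

R$15.95 per share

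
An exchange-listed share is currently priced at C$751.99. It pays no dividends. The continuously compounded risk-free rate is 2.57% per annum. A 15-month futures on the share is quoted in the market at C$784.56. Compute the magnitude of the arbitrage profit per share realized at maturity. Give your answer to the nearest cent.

C$8.02 per share

Fair futures: F* = S·e^(carry·T), with carry = r = 0.0257
F* = 751.99 · e^(0.0257 × 15/12) = 751.99 · e^0.032125 = 751.99 × 1.032647 = C$776.5402
Market C$784.56 > fair C$776.5402: forward overpriced → cash-and-carry (buy spot, short the forward).
At maturity, profit = |F_mkt − F*| = |784.56 − 776.5402| = C$8.02 per share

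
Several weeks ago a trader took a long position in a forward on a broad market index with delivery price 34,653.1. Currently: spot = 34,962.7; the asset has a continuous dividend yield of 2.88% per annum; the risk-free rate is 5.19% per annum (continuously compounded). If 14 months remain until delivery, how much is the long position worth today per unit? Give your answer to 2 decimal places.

Current fair forward for the remaining 14 months: F = S·e^((r − q)·T), (r − q) = 0.0519 − 0.0288 = 0.0231
F = 34962.7 · e^(0.0231 × 14/12) = 34962.7 × 1.02731644 = 35917.7565
Value of long forward = (F − K)·e^(−rT) = (35917.7565 − 34653.1) · e^(−0.0519·14/12)
= 1264.6565 × 0.94124671 = 1190.35

1190.35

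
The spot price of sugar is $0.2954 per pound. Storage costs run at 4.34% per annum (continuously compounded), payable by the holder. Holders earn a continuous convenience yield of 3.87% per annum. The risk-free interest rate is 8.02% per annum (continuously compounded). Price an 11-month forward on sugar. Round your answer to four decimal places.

Net carry = r + u − y = 0.0802 + 0.0434 − 0.0387 = 0.0849
F = S·e^((r+u−y)T) = 0.2954 · e^(0.0849 × 11/12) = 0.2954 · e^0.077825
= 0.2954 × 1.080933 = $0.3193 per pound

$0.3193 per pound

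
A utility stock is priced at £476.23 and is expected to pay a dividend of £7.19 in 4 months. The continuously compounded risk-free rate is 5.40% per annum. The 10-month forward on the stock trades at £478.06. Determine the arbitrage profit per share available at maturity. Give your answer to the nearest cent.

PV(dividends) I = 7.19·e^(−0.0540·4/12) = 7.0617
Fair forward F* = (S − I)·e^(rT) = (476.23 − 7.0617)·e^0.045000 = 469.1683 × 1.046028 = 490.7632
Market £478.06 < fair 490.7632: forward underpriced → reverse cash-and-carry (short the stock, invest proceeds at r, pay the dividends, go long the forward).
Profit at T = |F_mkt − F*| = |478.06 − 490.7632| = £12.70 per share

£12.70 per share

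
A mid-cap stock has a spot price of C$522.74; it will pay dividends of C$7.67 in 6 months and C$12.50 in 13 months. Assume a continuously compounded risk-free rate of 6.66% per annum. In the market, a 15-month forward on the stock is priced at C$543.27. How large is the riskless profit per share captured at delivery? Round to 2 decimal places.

C$4.15 per share

PV(dividends) I = 7.67·e^(−0.0666·6/12) + 12.50·e^(−0.0666·13/12) = 19.0487
Fair forward F* = (S − I)·e^(rT) = (522.74 − 19.0487)·e^0.083250 = 503.6913 × 1.086813 = 547.4183
Market C$543.27 < fair 547.4183: forward underpriced → reverse cash-and-carry (short the stock, invest proceeds at r, pay the dividends, go long the forward).
Profit at T = |F_mkt − F*| = |543.27 − 547.4183| = C$4.15 per share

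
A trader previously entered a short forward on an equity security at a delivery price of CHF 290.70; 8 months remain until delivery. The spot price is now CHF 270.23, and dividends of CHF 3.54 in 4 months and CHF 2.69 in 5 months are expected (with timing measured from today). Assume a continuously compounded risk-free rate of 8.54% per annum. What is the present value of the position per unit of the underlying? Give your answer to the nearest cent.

CHF 10.42

PV(remaining dividends) I = 3.54·e^(−0.0854·4/12) + 2.69·e^(−0.0854·5/12) = 6.0366
Current forward F = (S − I)·e^(rT) = (270.23 − 6.0366)·e^(0.0854·8/12) = 264.1934 × 1.058585 = 279.6712
Value (long) = (F − K)·e^(−rT) = (279.6712 − 290.70) × 0.944657 = -10.4184
Short position value = −(long value) = CHF 10.42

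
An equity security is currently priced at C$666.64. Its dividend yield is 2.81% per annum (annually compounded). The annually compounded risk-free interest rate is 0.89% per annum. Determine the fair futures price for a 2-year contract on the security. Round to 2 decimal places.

F = S · (1+r)^T / (1+q)^T
= 666.64 × 1.017879 / 1.056990 = 666.64 × 0.962998
F = C$641.97

C$641.97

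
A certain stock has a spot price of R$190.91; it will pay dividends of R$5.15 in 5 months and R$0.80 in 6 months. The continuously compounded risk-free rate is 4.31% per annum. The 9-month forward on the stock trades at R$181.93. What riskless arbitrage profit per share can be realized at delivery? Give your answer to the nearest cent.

PV(dividends) I = 5.15·e^(−0.0431·5/12) + 0.80·e^(−0.0431·6/12) = 5.8413
Fair forward F* = (S − I)·e^(rT) = (190.91 − 5.8413)·e^0.032325 = 185.0687 × 1.032853 = 191.1488
Market R$181.93 < fair 191.1488: forward underpriced → reverse cash-and-carry (short the stock, invest proceeds at r, pay the dividends, go long the forward).
Profit at T = |F_mkt − F*| = |181.93 − 191.1488| = R$9.22 per share

R$9.22 per share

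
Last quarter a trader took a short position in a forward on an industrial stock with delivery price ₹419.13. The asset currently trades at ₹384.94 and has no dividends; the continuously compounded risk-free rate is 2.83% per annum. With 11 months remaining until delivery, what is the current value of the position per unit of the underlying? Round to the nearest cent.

Current fair forward for the remaining 11 months: F = S·e^(r·T), r = 0.0283
F = 384.94 · e^(0.0283 × 11/12) = 384.94 × 1.026281 = 395.0566
Value of long forward = (F − K)·e^(−rT) = (395.0566 − 419.13) · e^(−0.0283·11/12)
= -24.0734 × 0.974392 = -23.46
Short position value = −(long value) = ₹23.46

₹23.46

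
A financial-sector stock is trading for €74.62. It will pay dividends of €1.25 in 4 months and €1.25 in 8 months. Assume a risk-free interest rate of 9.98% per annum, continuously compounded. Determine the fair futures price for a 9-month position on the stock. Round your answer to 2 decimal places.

€77.86

PV(dividends) I = 1.25·e^(−0.0998·4/12) + 1.25·e^(−0.0998·8/12)
I = 1.2091 + 1.1695 = 2.3786
F = (S − I)·e^(rT) = (74.62 − 2.3786) · e^(0.0998·9/12)
= 72.2414 · e^0.074850 = 72.2414 × 1.077722 = €77.86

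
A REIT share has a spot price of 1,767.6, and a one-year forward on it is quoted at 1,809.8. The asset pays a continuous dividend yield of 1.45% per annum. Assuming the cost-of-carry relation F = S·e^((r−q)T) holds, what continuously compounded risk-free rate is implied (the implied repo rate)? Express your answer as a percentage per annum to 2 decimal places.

From F = S·e^((r−q)T): (r − q) = ln(F/S)/T
ln(1809.8/1767.6) = ln(1.023874) = 0.023593
(r − q) = 0.023593 / (12/12) = 0.023593
r = ln(F/S)/T + q = 0.023593 + 0.0145 = 0.038093
r = 3.81%

3.81%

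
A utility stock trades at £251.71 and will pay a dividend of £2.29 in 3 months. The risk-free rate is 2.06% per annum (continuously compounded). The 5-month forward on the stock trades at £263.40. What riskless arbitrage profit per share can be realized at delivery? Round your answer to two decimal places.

PV(dividends) I = 2.29·e^(−0.0206·3/12) = 2.2782
Fair forward F* = (S − I)·e^(rT) = (251.71 − 2.2782)·e^0.008583 = 249.4318 × 1.008620 = 251.5819
Market £263.40 > fair 251.5819: forward overpriced → cash-and-carry (borrow at r, buy the stock and collect the dividends, short the forward).
Profit at T = |F_mkt − F*| = |263.40 − 251.5819| = £11.82 per share

£11.82 per share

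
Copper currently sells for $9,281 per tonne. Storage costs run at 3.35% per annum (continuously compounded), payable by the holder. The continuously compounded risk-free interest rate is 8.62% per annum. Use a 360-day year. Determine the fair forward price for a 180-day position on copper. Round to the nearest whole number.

Net carry = r + u − y = 0.0862 + 0.0335 − 0.0000 = 0.1197
F = S·e^((r+u−y)T) = 9281 · e^(0.1197 × 180/360) = 9281 · e^0.059850
= 9281 × 1.061677 = $9,853 per tonne

$9,853 per tonne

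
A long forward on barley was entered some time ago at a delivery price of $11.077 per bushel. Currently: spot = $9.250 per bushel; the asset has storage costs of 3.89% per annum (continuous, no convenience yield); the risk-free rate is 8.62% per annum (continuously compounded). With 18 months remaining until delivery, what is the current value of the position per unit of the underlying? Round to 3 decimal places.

Current fair forward for the remaining 18 months: F = S·e^((r + u)·T), (r + u) = 0.0862 + 0.0389 = 0.1251
F = 9.250 · e^(0.1251 × 18/12) = 9.250 × 1.206411 = 11.1593
Value of long forward = (F − K)·e^(−rT) = (11.1593 − 11.077) · e^(−0.0862·18/12)
= 0.0823 × 0.878710 = 0.072

$0.072 per bushel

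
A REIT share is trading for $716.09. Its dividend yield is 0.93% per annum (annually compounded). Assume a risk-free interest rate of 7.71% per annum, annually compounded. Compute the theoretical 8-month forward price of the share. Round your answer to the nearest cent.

$747.81

F = S · (1+r)^T / (1+q)^T
= 716.09 × 1.050761 / 1.006190 = 716.09 × 1.044297
F = $747.81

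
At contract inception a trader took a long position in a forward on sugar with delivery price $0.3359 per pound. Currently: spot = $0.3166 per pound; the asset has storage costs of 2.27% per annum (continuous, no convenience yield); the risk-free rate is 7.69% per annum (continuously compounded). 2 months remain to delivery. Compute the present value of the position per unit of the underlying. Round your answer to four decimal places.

Current fair forward for the remaining 2 months: F = S·e^((r + u)·T), (r + u) = 0.0769 + 0.0227 = 0.0996
F = 0.3166 · e^(0.0996 × 2/12) = 0.3166 × 1.016739 = 0.3219
Value of long forward = (F − K)·e^(−rT) = (0.3219 − 0.3359) · e^(−0.0769·2/12)
= -0.0140 × 0.987265 = -0.0138

-$0.0138 per pound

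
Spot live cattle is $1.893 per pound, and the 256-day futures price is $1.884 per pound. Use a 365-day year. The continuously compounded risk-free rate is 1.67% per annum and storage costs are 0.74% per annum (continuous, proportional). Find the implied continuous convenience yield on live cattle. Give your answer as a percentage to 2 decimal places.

F = S·e^((r+u−y)T) ⇒ (r+u−y) = ln(F/S)/T
ln(1.884/1.893) = -0.004766; /T ⇒ -0.006795
y = r + u − ln(F/S)/T = 0.0167 + 0.0074 + 0.006795 = 0.030895
y = 3.09%

3.09%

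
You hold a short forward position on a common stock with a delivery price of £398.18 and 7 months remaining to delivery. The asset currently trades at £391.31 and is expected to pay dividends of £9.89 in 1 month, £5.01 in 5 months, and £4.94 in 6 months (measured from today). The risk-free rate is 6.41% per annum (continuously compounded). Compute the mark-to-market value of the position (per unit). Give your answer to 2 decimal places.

PV(remaining dividends) I = 9.89·e^(−0.0641·1/12) + 5.01·e^(−0.0641·5/12) + 4.94·e^(−0.0641·6/12) = 19.4995
Current forward F = (S − I)·e^(rT) = (391.31 − 19.4995)·e^(0.0641·7/12) = 371.8105 × 1.038100 = 385.9765
Value (long) = (F − K)·e^(−rT) = (385.9765 − 398.18) × 0.963299 = -11.7556
Short position value = −(long value) = £11.76

£11.76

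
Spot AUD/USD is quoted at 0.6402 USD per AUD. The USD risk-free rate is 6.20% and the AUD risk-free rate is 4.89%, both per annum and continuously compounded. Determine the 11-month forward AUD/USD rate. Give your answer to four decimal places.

0.6479

F = S·e^((r_USD − r_AUD)T) = 0.6402 · e^((0.0620 − 0.0489) × 11/12)
= 0.6402 · e^0.012008 = 0.6402 × 1.012080
F = 0.6479 USD per AUD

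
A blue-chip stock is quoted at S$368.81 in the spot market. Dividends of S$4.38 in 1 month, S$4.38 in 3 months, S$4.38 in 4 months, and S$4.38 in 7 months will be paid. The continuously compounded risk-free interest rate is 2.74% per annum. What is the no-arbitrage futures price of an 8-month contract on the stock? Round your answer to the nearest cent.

S$357.92

PV(dividends) I = 4.38·e^(−0.0274·1/12) + 4.38·e^(−0.0274·3/12) + 4.38·e^(−0.0274·4/12) + 4.38·e^(−0.0274·7/12)
I = 4.3700 + 4.3501 + 4.3402 + 4.3105 = 17.3708
F = (S − I)·e^(rT) = (368.81 − 17.3708) · e^(0.0274·8/12)
= 351.4392 · e^0.018267 = 351.4392 × 1.018435 = S$357.92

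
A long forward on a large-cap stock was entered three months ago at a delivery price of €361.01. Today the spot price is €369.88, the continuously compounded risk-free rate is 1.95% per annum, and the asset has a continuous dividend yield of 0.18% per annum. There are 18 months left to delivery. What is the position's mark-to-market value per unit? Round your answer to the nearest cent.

€18.28

Current fair forward for the remaining 18 months: F = S·e^((r − q)·T), (r − q) = 0.0195 − 0.0018 = 0.0177
F = 369.88 · e^(0.0177 × 18/12) = 369.88 × 1.026906 = 379.8320
Value of long forward = (F − K)·e^(−rT) = (379.8320 − 361.01) · e^(−0.0195·18/12)
= 18.8220 × 0.971174 = 18.28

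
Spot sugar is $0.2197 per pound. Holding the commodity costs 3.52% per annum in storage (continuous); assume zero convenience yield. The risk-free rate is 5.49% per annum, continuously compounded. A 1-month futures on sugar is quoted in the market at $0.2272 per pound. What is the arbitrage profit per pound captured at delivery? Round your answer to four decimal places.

Fair futures: F* = S·e^(carry·T), with carry = (r + u) = 0.0549 + 0.0352 = 0.0901
F* = 0.2197 · e^(0.0901 × 1/12) = 0.2197 · e^0.007508 = 0.2197 × 1.007536 = $0.2214
Market $0.2272 > fair $0.2214: forward overpriced → cash-and-carry (buy spot, short the forward).
At maturity, profit = |F_mkt − F*| = |0.2272 − 0.2214| = $0.0058 per pound

$0.0058 per pound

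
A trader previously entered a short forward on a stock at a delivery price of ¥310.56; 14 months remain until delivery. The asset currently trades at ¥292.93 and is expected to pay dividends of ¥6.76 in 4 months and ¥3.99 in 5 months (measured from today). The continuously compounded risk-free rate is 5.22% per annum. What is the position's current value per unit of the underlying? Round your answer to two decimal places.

PV(remaining dividends) I = 6.76·e^(−0.0522·4/12) + 3.99·e^(−0.0522·5/12) = 10.5475
Current forward F = (S − I)·e^(rT) = (292.93 − 10.5475)·e^(0.0522·14/12) = 282.3825 × 1.062793 = 300.1141
Value (long) = (F − K)·e^(−rT) = (300.1141 − 310.56) × 0.940917 = -9.8287
Short position value = −(long value) = ¥9.83

¥9.83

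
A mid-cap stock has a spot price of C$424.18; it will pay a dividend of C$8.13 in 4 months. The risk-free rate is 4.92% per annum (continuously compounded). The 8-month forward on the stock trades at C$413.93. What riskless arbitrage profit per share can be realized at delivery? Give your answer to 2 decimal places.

C$16.13 per share

PV(dividends) I = 8.13·e^(−0.0492·4/12) = 7.9978
Fair forward F* = (S − I)·e^(rT) = (424.18 − 7.9978)·e^0.032800 = 416.1822 × 1.033344 = 430.0594
Market C$413.93 < fair 430.0594: forward underpriced → reverse cash-and-carry (short the stock, invest proceeds at r, pay the dividends, go long the forward).
Profit at T = |F_mkt − F*| = |413.93 − 430.0594| = C$16.13 per share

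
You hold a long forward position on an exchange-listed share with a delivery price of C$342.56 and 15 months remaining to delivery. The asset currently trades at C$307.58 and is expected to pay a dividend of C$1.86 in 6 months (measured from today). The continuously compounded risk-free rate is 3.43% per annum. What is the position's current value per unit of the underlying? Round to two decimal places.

-C$22.43

PV(remaining dividends) I = 1.86·e^(−0.0343·6/12) = 1.8284
Current forward F = (S − I)·e^(rT) = (307.58 − 1.8284)·e^(0.0343·15/12) = 305.7516 × 1.043807 = 319.1457
Value (long) = (F − K)·e^(−rT) = (319.1457 − 342.56) × 0.958031 = -22.4316
Value = -C$22.43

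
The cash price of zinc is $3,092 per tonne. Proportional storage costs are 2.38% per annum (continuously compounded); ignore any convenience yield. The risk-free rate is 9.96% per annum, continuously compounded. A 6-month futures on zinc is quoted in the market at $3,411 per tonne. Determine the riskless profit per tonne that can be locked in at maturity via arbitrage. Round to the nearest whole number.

Fair futures: F* = S·e^(carry·T), with carry = (r + u) = 0.0996 + 0.0238 = 0.1234
F* = 3092 · e^(0.1234 × 6/12) = 3092 · e^0.061700 = 3092 × 1.063643 = $3288.7842
Market $3411 > fair $3288.7842: forward overpriced → cash-and-carry (buy spot, short the forward).
At maturity, profit = |F_mkt − F*| = |3411 − 3288.7842| = $122 per tonne

$122 per tonne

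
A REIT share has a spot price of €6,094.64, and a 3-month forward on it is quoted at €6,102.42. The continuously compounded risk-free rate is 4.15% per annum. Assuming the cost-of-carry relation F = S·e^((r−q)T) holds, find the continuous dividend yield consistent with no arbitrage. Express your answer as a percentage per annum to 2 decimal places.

3.64%

From F = S·e^((r−q)T): (r − q) = ln(F/S)/T
ln(6102.42/6094.64) = ln(1.001277) = 0.001276
(r − q) = 0.001276 / (3/12) = 0.005104
q = r − ln(F/S)/T = 0.0415 − 0.005104 = 0.036396
q = 3.64%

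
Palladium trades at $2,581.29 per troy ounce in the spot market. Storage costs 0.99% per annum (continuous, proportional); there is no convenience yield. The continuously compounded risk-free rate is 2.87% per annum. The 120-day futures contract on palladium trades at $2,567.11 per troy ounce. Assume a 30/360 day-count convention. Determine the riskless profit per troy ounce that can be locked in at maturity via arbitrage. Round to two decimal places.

Fair futures: F* = S·e^(carry·T), with carry = (r + u) = 0.0287 + 0.0099 = 0.0386
F* = 2581.29 · e^(0.0386 × 120/360) = 2581.29 · e^0.01286667 = 2581.29 × 1.01294980 = $2614.7172
Market $2567.11 < fair $2614.7172: forward underpriced → reverse cash-and-carry (short spot, go long the forward).
At maturity, profit = |F_mkt − F*| = |2567.11 − 2614.7172| = $47.61 per troy ounce

$47.61 per troy ounce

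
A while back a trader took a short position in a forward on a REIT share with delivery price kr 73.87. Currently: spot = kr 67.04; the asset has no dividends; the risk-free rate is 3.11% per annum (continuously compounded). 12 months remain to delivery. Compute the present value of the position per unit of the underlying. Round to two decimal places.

kr 4.57

Current fair forward for the remaining 12 months: F = S·e^(r·T), r = 0.0311
F = 67.04 · e^(0.0311 × 12/12) = 67.04 × 1.031589 = 69.1577
Value of long forward = (F − K)·e^(−rT) = (69.1577 − 73.87) · e^(−0.0311·12/12)
= -4.7123 × 0.969379 = -4.57
Short position value = −(long value) = kr 4.57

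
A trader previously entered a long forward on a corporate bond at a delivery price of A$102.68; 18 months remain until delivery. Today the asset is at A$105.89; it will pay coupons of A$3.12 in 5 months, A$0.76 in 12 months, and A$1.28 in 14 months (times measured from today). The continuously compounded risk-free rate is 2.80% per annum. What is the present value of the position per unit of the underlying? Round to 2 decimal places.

A$2.37

PV(remaining coupons) I = 3.12·e^(−0.0280·5/12) + 0.76·e^(−0.0280·12/12) + 1.28·e^(−0.0280·14/12) = 5.0617
Current forward F = (S − I)·e^(rT) = (105.89 − 5.0617)·e^(0.0280·18/12) = 100.8283 × 1.042894 = 105.1532
Value (long) = (F − K)·e^(−rT) = (105.1532 − 102.68) × 0.958870 = 2.3715
Value = A$2.37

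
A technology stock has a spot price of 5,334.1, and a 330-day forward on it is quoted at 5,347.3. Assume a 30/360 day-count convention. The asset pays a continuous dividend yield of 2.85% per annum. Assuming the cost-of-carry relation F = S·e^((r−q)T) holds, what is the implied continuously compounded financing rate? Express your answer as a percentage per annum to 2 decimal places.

From F = S·e^((r−q)T): (r − q) = ln(F/S)/T
ln(5347.3/5334.1) = ln(1.002475) = 0.002472
(r − q) = 0.002472 / (330/360) = 0.002697
r = ln(F/S)/T + q = 0.002697 + 0.0285 = 0.031197
r = 3.12%

3.12%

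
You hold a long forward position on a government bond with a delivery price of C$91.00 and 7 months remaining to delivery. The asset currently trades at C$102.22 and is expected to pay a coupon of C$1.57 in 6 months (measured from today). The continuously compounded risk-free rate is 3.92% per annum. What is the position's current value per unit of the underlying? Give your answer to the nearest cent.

C$11.74

PV(remaining coupons) I = 1.57·e^(−0.0392·6/12) = 1.5395
Current forward F = (S − I)·e^(rT) = (102.22 − 1.5395)·e^(0.0392·7/12) = 100.6805 × 1.023130 = 103.0092
Value (long) = (F − K)·e^(−rT) = (103.0092 − 91.00) × 0.977393 = 11.7377
Value = C$11.74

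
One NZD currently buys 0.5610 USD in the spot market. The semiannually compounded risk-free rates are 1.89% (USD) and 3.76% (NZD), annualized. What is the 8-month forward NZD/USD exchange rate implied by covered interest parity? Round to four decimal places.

By covered interest parity, F = S · (1+r_USD/2)^(2T) / (1+r_NZD/2)^(2T)
= 0.5610 × 1.012620 / 1.025145 = 0.5610 × 0.987782
F = 0.5541 USD per NZD

0.5541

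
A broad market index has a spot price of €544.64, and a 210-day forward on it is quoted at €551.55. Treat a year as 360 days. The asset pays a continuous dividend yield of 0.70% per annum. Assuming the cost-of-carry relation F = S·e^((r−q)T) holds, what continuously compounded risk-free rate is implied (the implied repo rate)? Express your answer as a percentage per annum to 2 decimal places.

From F = S·e^((r−q)T): (r − q) = ln(F/S)/T
ln(551.55/544.64) = ln(1.012687) = 0.012607
(r − q) = 0.012607 / (210/360) = 0.021612
r = ln(F/S)/T + q = 0.021612 + 0.0070 = 0.028612
r = 2.86%

2.86%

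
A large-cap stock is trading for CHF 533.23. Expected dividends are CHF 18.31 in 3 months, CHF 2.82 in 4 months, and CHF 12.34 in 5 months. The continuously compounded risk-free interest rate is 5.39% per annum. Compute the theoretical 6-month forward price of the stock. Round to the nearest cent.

CHF 514.00

PV(dividends) I = 18.31·e^(−0.0539·3/12) + 2.82·e^(−0.0539·4/12) + 12.34·e^(−0.0539·5/12)
I = 18.0649 + 2.7698 + 12.0660 = 32.9007
F = (S − I)·e^(rT) = (533.23 − 32.9007) · e^(0.0539·6/12)
= 500.3293 · e^0.026950 = 500.3293 × 1.027316 = CHF 514.00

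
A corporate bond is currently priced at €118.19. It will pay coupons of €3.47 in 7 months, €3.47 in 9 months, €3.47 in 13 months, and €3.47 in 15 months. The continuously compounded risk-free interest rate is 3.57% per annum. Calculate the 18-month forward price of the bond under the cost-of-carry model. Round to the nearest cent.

PV(coupons) I = 3.47·e^(−0.0357·7/12) + 3.47·e^(−0.0357·9/12) + 3.47·e^(−0.0357·13/12) + 3.47·e^(−0.0357·15/12)
I = 3.3985 + 3.3783 + 3.3384 + 3.3186 = 13.4338
F = (S − I)·e^(rT) = (118.19 − 13.4338) · e^(0.0357·18/12)
= 104.7562 · e^0.053550 = 104.7562 × 1.055010 = €110.52

€110.52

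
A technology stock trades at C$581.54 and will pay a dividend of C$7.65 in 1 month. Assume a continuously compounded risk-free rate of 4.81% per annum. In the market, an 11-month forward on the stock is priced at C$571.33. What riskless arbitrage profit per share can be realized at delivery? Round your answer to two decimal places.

C$28.46 per share

PV(dividends) I = 7.65·e^(−0.0481·1/12) = 7.6194
Fair forward F* = (S − I)·e^(rT) = (581.54 − 7.6194)·e^0.044092 = 573.9206 × 1.045078 = 599.7918
Market C$571.33 < fair 599.7918: forward underpriced → reverse cash-and-carry (short the stock, invest proceeds at r, pay the dividends, go long the forward).
Profit at T = |F_mkt − F*| = |571.33 − 599.7918| = C$28.46 per share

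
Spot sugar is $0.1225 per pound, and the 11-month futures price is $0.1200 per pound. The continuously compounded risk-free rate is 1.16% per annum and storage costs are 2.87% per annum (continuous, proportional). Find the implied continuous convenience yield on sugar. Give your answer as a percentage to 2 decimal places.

6.28%

F = S·e^((r+u−y)T) ⇒ (r+u−y) = ln(F/S)/T
ln(0.1200/0.1225) = -0.020619; /T ⇒ -0.022493
y = r + u − ln(F/S)/T = 0.0116 + 0.0287 + 0.022493 = 0.062793
y = 6.28%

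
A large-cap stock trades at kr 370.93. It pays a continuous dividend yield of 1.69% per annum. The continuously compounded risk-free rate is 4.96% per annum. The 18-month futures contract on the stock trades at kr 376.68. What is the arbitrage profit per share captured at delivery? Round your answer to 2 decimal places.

Fair futures: F* = S·e^(carry·T), with carry = (r − q) = 0.0496 − 0.0169 = 0.0327
F* = 370.93 · e^(0.0327 × 18/12) = 370.93 · e^0.049050 = 370.93 × 1.050273 = kr 389.5778
Market kr 376.68 < fair kr 389.5778: forward underpriced → reverse cash-and-carry (short spot, go long the forward).
At maturity, profit = |F_mkt − F*| = |376.68 − 389.5778| = kr 12.90 per share

kr 12.90 per share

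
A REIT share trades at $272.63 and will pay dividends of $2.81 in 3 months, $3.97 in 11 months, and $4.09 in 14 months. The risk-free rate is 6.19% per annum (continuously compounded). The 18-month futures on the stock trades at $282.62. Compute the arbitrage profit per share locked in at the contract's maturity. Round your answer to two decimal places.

$5.21 per share

PV(dividends) I = 2.81·e^(−0.0619·3/12) + 3.97·e^(−0.0619·11/12) + 4.09·e^(−0.0619·14/12) = 10.3229
Fair futures F* = (S − I)·e^(rT) = (272.63 − 10.3229)·e^0.092850 = 262.3071 × 1.097297 = 287.8288
Market $282.62 < fair 287.8288: forward underpriced → reverse cash-and-carry (short the stock, invest proceeds at r, pay the dividends, go long the forward).
Profit at T = |F_mkt − F*| = |282.62 − 287.8288| = $5.21 per share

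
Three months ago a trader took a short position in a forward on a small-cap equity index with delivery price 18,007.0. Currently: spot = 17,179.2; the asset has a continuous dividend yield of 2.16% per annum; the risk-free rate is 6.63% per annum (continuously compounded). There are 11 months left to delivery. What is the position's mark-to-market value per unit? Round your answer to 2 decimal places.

Current fair forward for the remaining 11 months: F = S·e^((r − q)·T), (r − q) = 0.0663 − 0.0216 = 0.0447
F = 17179.2 · e^(0.0447 × 11/12) = 17179.2 × 1.04182606 = 17897.7382
Value of long forward = (F − K)·e^(−rT) = (17897.7382 − 18007.0) · e^(−0.0663·11/12)
= -109.2618 × 0.94103495 = -102.82
Short position value = −(long value) = 102.82

102.82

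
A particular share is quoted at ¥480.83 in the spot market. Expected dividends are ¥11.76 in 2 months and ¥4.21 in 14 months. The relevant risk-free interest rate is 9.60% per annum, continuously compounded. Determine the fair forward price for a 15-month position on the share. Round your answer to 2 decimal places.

¥524.84

PV(dividends) I = 11.76·e^(−0.0960·2/12) + 4.21·e^(−0.0960·14/12)
I = 11.5733 + 3.7639 = 15.3372
F = (S − I)·e^(rT) = (480.83 − 15.3372) · e^(0.0960·15/12)
= 465.4928 · e^0.120000 = 465.4928 × 1.127497 = ¥524.84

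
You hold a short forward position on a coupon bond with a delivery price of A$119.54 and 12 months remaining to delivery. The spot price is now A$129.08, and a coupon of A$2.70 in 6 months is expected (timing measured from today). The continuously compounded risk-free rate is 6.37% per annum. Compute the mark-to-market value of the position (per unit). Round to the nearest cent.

-A$14.30

PV(remaining coupons) I = 2.70·e^(−0.0637·6/12) = 2.6154
Current forward F = (S − I)·e^(rT) = (129.08 − 2.6154)·e^(0.0637·12/12) = 126.4646 × 1.065773 = 134.7826
Value (long) = (F − K)·e^(−rT) = (134.7826 − 119.54) × 0.938286 = 14.3019
Short position value = −(long value) = -A$14.30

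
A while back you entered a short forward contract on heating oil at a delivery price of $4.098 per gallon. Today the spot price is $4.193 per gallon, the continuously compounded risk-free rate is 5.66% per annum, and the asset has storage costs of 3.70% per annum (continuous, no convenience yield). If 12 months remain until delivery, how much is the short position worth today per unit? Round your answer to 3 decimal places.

Current fair forward for the remaining 12 months: F = S·e^((r + u)·T), (r + u) = 0.0566 + 0.0370 = 0.0936
F = 4.193 · e^(0.0936 × 12/12) = 4.193 × 1.098120 = 4.6044
Value of long forward = (F − K)·e^(−rT) = (4.6044 − 4.098) · e^(−0.0566·12/12)
= 0.5064 × 0.944972 = 0.479
Short position value = −(long value) = -$0.479

-$0.479 per gallon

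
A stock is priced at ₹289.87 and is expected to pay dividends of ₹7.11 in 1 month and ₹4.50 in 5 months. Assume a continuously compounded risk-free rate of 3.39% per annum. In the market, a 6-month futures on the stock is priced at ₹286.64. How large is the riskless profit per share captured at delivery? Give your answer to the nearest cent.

PV(dividends) I = 7.11·e^(−0.0339·1/12) + 4.50·e^(−0.0339·5/12) = 11.5268
Fair futures F* = (S − I)·e^(rT) = (289.87 − 11.5268)·e^0.016950 = 278.3432 × 1.017094 = 283.1012
Market ₹286.64 > fair 283.1012: forward overpriced → cash-and-carry (borrow at r, buy the stock and collect the dividends, short the forward).
Profit at T = |F_mkt − F*| = |286.64 − 283.1012| = ₹3.54 per share

₹3.54 per share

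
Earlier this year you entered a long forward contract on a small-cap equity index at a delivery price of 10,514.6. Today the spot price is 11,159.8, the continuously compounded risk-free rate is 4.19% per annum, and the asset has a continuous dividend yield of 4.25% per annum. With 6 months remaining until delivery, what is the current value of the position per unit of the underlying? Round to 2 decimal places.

Current fair forward for the remaining 6 months: F = S·e^((r − q)·T), (r − q) = 0.0419 − 0.0425 = -0.0006
F = 11159.8 · e^(-0.0006 × 6/12) = 11159.8 × 0.99970004 = 11156.4525
Value of long forward = (F − K)·e^(−rT) = (11156.4525 − 10514.6) · e^(−0.0419·6/12)
= 641.8525 × 0.97926793 = 628.55

628.55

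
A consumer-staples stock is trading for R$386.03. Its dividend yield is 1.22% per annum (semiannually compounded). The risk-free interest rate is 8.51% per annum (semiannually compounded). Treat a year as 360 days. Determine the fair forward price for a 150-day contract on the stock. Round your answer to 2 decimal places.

F = S · (1+r/2)^(2T) / (1+q/2)^(2T)
= 386.03 × 1.035335 / 1.005081 = 386.03 × 1.030101
F = R$397.65

R$397.65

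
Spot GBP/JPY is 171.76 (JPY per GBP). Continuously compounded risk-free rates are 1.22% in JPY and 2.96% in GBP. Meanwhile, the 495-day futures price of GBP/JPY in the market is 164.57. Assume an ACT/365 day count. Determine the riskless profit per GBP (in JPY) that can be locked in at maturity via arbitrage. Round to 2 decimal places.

Fair futures: F* = S·e^(carry·T), with carry = (r_JPY − r_GBP) = 0.0122 − 0.0296 = -0.0174
F* = 171.76 · e^(-0.0174 × 495/365) = 171.76 · e^-0.023597 = 171.76 × 0.976679 = 167.7544
Market 164.57 < fair 167.7544: forward underpriced → reverse cash-and-carry (short spot, go long the forward).
At maturity, profit = |F_mkt − F*| = |164.57 − 167.7544| = 3.18 per GBP (in JPY)

3.18 per GBP (in JPY)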